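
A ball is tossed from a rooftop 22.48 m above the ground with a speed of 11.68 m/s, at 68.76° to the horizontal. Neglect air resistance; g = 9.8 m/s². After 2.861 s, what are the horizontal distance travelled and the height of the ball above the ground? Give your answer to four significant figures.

x = 12.11 m, y = 13.52 m

v_x = 11.68 cos 68.76° = 4.2314 m/s; v_y0 = 11.68 sin 68.76° = 10.887 m/s.
x = v_x t = 4.2314 × 2.861 = 12.11 m.
y = 22.48 + v_y0 t − ½ g t² = 13.52 m.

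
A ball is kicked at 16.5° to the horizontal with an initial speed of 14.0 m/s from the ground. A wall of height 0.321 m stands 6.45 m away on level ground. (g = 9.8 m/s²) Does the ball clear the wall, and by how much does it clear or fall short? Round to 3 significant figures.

Yes — it clears the wall by 0.458 m.

v_x = 14.0 cos 16.5° = 13.42 m/s; v_y0 = 14.0 sin 16.5° = 3.976 m/s.
Time to reach the wall: t = 6.45 / 13.42 = 0.4806 s.
Height at that point: y = 3.976×0.4806 − 4.900×0.4806² = 0.7791 m.
That is 0.7791 − 0.321 = 0.458 m above the top of the wall, so the ball clears it.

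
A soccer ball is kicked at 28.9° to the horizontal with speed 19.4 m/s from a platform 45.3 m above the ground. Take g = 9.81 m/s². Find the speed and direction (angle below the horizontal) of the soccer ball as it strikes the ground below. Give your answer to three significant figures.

35.6 m/s at 61.5° below the horizontal

v_x = 19.4 cos 28.9° = 16.98 m/s (constant).
|v_y| at impact = √((9.376)² + 2×9.81×45.3) = 31.25 m/s.
Speed = √(16.98² + 31.25²) = 35.6 m/s; angle = arctan(31.25/16.98) = 61.5° below horizontal.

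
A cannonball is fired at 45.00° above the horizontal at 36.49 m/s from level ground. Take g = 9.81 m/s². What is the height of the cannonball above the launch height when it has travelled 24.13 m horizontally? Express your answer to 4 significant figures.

19.84 m

v_x = 36.49 cos 45.00° = 25.802 m/s, v_y0 = 36.49 sin 45.00° = 25.802 m/s.
Time to reach x = 24.13 m: t = x / v_x = 24.13 / 25.802 = 0.93520 s.
y = v_y0 t − ½ g t² = 25.802×0.93520 − 4.905×0.93520² = 19.84 m.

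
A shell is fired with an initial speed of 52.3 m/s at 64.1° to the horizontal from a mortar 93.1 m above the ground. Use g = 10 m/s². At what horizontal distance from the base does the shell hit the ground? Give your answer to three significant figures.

Components: v_x = 52.3 cos 64.1° = 22.84 m/s, v_y = 52.3 sin 64.1° = 47.05 m/s.
Vertical: 0 = 93.1 + 47.05 t − ½(10) t² ⇒ 5.000 t² − 47.05 t − 93.1 = 0.
t = [47.05 + √(2214 + 1862)] / 10.00 = 11.09 s.
Horizontal: R = v_x · t = 22.84 × 11.09 = 253 m.

253 m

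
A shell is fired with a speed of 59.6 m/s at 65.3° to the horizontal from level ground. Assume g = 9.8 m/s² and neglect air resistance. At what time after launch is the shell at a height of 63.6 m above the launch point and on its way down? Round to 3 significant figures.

v_y0 = 59.6 sin 65.3° = 54.15 m/s.
Set y = v_y0 t − ½ g t² = 63.6: 4.900 t² − 54.15 t + 63.6 = 0.
t = [54.15 ± √(2932 − 1247)] / 9.8 = (54.15 ± 41.05) / 9.8, giving t = 1.34 s or t = 9.71 s.
On the way down corresponds to the larger root: t = 9.71 s.

9.71 s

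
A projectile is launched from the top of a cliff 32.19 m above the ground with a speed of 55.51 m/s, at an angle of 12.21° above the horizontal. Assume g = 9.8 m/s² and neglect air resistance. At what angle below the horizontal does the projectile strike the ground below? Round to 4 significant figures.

v_x = 55.51 cos 12.21° = 54.254 m/s.
At impact |v_y| = √(v_y0² + 2 g h) = √(11.740² + 2×9.8×32.19) = 27.726 m/s.
Angle below horizontal = arctan(|v_y| / v_x) = arctan(27.726 / 54.254) = 27.07°.

27.07°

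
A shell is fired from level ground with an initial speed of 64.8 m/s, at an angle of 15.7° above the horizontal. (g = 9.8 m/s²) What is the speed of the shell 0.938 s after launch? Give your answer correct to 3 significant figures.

62.9 m/s

v_x = 64.8 cos 15.7° = 62.38 m/s (constant).
v_y(t) = 64.8 sin 15.7° − g t = 17.53 − 9.8 × 0.938 = 8.338 m/s.
Speed = √(v_x² + v_y²) = √(3891 + 69.52) = 62.9 m/s.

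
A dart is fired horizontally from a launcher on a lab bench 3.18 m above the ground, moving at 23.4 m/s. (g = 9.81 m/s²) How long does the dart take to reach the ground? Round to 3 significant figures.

0.805 s

The horizontal speed doesn't affect the fall. With v_y0 = 0, h = ½ g t².
t = √(2 × 3.18 / 9.81) = √0.6483 = 0.805 s.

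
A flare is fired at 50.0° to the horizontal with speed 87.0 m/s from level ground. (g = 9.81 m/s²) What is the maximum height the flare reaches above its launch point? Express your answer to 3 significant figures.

Vertical component of launch velocity: v_y = 87.0 sin 50.0° = 66.65 m/s.
At the highest point the vertical velocity is zero, so v_y² = 2 g h_max.
h_max = (66.65)² / (2 × 9.81) = 4442 / 19.62 = 226 m.

226 m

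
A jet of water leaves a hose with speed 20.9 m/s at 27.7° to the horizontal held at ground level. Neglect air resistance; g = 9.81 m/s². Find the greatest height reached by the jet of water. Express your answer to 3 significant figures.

Vertical component of launch velocity: v_y = 20.9 sin 27.7° = 9.715 m/s.
At the highest point the vertical velocity is zero, so v_y² = 2 g h_max.
h_max = (9.715)² / (2 × 9.81) = 94.38 / 19.62 = 4.81 m.

4.81 m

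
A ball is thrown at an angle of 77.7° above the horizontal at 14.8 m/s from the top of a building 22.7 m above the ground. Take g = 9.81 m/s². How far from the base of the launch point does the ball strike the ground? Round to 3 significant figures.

12.9 m

Components: v_x = 14.8 cos 77.7° = 3.153 m/s, v_y = 14.8 sin 77.7° = 14.46 m/s.
Vertical: 0 = 22.7 + 14.46 t − ½(9.81) t² ⇒ 4.905 t² − 14.46 t − 22.7 = 0.
t = [14.46 + √(209.1 + 445.4)] / 9.810 = 4.082 s.
Horizontal: R = v_x · t = 3.153 × 4.082 = 12.9 m.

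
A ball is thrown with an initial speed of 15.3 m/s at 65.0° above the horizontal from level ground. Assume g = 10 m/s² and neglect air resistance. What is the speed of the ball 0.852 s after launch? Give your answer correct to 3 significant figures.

8.39 m/s

v_x = 15.3 cos 65.0° = 6.466 m/s (constant).
v_y(t) = 15.3 sin 65.0° − g t = 13.87 − 10 × 0.852 = 5.350 m/s.
Speed = √(v_x² + v_y²) = √(41.81 + 28.62) = 8.39 m/s.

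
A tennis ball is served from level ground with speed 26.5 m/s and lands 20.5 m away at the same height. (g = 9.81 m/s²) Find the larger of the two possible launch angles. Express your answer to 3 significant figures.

81.7°

Level-ground range: R = v₀² sin(2θ)/g ⇒ sin 2θ = R g / v₀² = 20.5×9.81/26.5² = 0.2864.
2θ = arcsin(0.2864) = 16.64° or 180° − 16.64° = 163.36°.
So θ = 8.32° or θ = 81.7°.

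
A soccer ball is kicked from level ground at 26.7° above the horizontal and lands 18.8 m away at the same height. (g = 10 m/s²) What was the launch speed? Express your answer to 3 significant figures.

15.3 m/s

On level ground, R = v₀² sin(2θ) / g, so v₀ = √(R g / sin 2θ).
sin(2 × 26.7°) = 0.8028.
v₀ = √(18.8 × 10 / 0.8028) = √234.2 = 15.3 m/s.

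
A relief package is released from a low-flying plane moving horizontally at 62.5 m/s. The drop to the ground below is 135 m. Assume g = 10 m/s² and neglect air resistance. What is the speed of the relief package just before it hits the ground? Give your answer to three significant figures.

81.3 m/s

Fall time: t = √(2 × 135 / 10) = 5.196 s.
At impact: v_x = 62.5 m/s (unchanged), v_y = g t = 10 × 5.196 = 51.96 m/s.
Speed = √(v_x² + v_y²) = √(3906 + 2700) = 81.3 m/s.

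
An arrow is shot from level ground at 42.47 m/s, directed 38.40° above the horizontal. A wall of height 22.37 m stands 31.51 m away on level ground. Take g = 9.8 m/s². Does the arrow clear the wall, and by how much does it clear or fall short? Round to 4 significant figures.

No — it falls 1.787 m short of clearing the wall.

v_x = 42.47 cos 38.40° = 33.283 m/s; v_y0 = 42.47 sin 38.40° = 26.380 m/s.
Time to reach the wall: t = 31.51 / 33.283 = 0.94673 s.
Height at that point: y = 26.380×0.94673 − 4.900×0.94673² = 20.583 m.
That is 22.37 − 20.583 = 1.787 m below the top of the wall, so the arrow does not clear it.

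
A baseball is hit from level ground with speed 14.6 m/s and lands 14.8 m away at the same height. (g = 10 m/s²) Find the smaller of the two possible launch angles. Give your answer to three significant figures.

Level-ground range: R = v₀² sin(2θ)/g ⇒ sin 2θ = R g / v₀² = 14.8×10/14.6² = 0.6943.
2θ = arcsin(0.6943) = 43.97° or 180° − 43.97° = 136.03°.
So θ = 22.0° or θ = 68.0°.

22.0°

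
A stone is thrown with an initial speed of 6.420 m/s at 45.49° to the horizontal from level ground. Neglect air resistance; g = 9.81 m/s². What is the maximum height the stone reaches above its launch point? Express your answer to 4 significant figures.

Vertical component of launch velocity: v_y = 6.420 sin 45.49° = 4.5783 m/s.
At the highest point the vertical velocity is zero, so v_y² = 2 g h_max.
h_max = (4.5783)² / (2 × 9.81) = 20.961 / 19.62 = 1.068 m.

1.068 m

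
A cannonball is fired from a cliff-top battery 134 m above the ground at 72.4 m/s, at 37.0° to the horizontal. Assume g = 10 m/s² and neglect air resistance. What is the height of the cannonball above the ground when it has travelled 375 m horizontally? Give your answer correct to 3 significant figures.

v_x = 72.4 cos 37.0° = 57.82 m/s, v_y0 = 72.4 sin 37.0° = 43.57 m/s.
Time to reach x = 375 m: t = x / v_x = 375 / 57.82 = 6.486 s.
y = 134 + v_y0 t − ½ g t² = 134 + 43.57×6.486 − 5.000×6.486² = 206 m.

206 m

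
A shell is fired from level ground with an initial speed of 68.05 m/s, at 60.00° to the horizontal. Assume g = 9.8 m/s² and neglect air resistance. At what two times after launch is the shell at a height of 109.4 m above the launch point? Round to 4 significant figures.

2.294 s and 9.733 s

v_y0 = 68.05 sin 60.00° = 58.933 m/s.
Set y = v_y0 t − ½ g t² = 109.4: 4.900 t² − 58.933 t + 109.4 = 0.
t = [58.933 ± √(3473.1 − 2144.2)] / 9.8 = (58.933 ± 36.454) / 9.8, giving t = 2.294 s or t = 9.733 s.
So the shell is at 109.4 m at t = 2.294 s (rising) and t = 9.733 s (falling).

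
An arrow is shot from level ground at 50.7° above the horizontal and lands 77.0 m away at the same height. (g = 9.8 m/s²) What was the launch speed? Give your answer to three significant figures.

On level ground, R = v₀² sin(2θ) / g, so v₀ = √(R g / sin 2θ).
sin(2 × 50.7°) = 0.9803.
v₀ = √(77.0 × 9.8 / 0.9803) = √769.8 = 27.7 m/s.

27.7 m/s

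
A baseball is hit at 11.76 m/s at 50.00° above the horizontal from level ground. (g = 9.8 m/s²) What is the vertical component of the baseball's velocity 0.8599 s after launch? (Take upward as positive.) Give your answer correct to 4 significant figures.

Initial vertical component: v_y0 = 11.76 sin 50.00° = 9.0087 m/s.
v_y(t) = v_y0 − g t = 9.0087 − 9.8 × 0.8599 = 0.5817 m/s.

0.5817 m/s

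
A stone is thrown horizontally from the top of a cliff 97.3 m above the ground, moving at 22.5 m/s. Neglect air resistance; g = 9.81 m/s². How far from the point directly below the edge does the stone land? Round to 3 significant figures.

100 m

Initial vertical velocity is zero, so the fall time comes from h = ½ g t²: t = √(2 × 97.3 / 9.81) = 4.454 s.
Horizontal motion is uniform at 22.5 m/s, so x = 22.5 × 4.454 = 100 m.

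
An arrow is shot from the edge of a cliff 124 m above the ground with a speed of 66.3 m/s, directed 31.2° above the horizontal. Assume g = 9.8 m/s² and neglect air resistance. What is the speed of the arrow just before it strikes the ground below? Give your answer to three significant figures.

82.6 m/s

v_x = 66.3 cos 31.2° = 56.71 m/s is unchanged throughout.
For the vertical component, v_y² = v_y0² + 2 g h = (34.35)² + 2×9.8×124 = 3610, so |v_y| = 60.08 m/s.
Impact speed = √(v_x² + v_y²) = √(3216 + 3610) = 82.6 m/s.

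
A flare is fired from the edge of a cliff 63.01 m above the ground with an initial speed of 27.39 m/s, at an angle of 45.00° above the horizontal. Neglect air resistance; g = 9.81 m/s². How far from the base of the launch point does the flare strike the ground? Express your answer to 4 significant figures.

117.5 m

Components: v_x = 27.39 cos 45.00° = 19.368 m/s, v_y = 27.39 sin 45.00° = 19.368 m/s.
Vertical: 0 = 63.01 + 19.368 t − ½(9.81) t² ⇒ 4.905 t² − 19.368 t − 63.01 = 0.
t = [19.368 + √(375.12 + 1236.3)] / 9.810 = 6.0663 s.
Horizontal: R = v_x · t = 19.368 × 6.0663 = 117.5 m.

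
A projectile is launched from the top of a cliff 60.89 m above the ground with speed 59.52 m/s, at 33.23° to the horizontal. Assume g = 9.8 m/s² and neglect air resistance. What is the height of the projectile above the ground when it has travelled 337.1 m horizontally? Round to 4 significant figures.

v_x = 59.52 cos 33.23° = 49.787 m/s, v_y0 = 59.52 sin 33.23° = 32.617 m/s.
Time to reach x = 337.1 m: t = x / v_x = 337.1 / 49.787 = 6.7708 s.
y = 60.89 + v_y0 t − ½ g t² = 60.89 + 32.617×6.7708 − 4.900×6.7708² = 57.10 m.

57.10 m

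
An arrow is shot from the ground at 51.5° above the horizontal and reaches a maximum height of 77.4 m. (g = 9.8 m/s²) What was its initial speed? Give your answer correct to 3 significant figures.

49.8 m/s

At maximum height v_y = 0, so (v₀ sin θ)² = 2 g H.
v₀ sin 51.5° = √(2 × 9.8 × 77.4) = 38.95 m/s.
v₀ = 38.95 / sin 51.5° = 38.95 / 0.7826 = 49.8 m/s.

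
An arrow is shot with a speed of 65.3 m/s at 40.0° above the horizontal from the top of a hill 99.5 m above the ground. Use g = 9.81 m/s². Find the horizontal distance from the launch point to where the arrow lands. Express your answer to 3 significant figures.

Components: v_x = 65.3 cos 40.0° = 50.02 m/s, v_y = 65.3 sin 40.0° = 41.97 m/s.
Vertical: 0 = 99.5 + 41.97 t − ½(9.81) t² ⇒ 4.905 t² − 41.97 t − 99.5 = 0.
t = [41.97 + √(1761 + 1952)] / 9.810 = 10.49 s.
Horizontal: R = v_x · t = 50.02 × 10.49 = 525 m.

525 m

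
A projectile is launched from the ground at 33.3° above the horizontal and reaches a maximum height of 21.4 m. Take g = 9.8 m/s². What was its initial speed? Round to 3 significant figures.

37.3 m/s

At maximum height v_y = 0, so (v₀ sin θ)² = 2 g H.
v₀ sin 33.3° = √(2 × 9.8 × 21.4) = 20.48 m/s.
v₀ = 20.48 / sin 33.3° = 20.48 / 0.5490 = 37.3 m/s.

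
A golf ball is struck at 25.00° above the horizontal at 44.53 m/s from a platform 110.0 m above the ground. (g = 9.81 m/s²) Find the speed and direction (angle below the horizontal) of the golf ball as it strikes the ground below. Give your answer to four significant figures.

64.35 m/s at 51.16° below the horizontal

v_x = 44.53 cos 25.00° = 40.358 m/s (constant).
|v_y| at impact = √((18.819)² + 2×9.81×110.0) = 50.123 m/s.
Speed = √(40.358² + 50.123²) = 64.35 m/s; angle = arctan(50.123/40.358) = 51.16° below horizontal.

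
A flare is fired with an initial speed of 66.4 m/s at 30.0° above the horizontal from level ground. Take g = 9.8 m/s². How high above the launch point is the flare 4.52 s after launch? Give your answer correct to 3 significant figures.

50.0 m

v_y0 = 66.4 sin 30.0° = 33.20 m/s.
y(t) = v_y0 t − ½ g t² = 33.20×4.52 − 4.900×4.52² = 50.0 m.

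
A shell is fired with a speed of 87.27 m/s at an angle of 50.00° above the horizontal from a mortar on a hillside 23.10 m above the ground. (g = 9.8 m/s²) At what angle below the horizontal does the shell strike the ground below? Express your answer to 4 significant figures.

v_x = 87.27 cos 50.00° = 56.096 m/s.
At impact |v_y| = √(v_y0² + 2 g h) = √(66.853² + 2×9.8×23.10) = 70.158 m/s.
Angle below horizontal = arctan(|v_y| / v_x) = arctan(70.158 / 56.096) = 51.36°.

51.36°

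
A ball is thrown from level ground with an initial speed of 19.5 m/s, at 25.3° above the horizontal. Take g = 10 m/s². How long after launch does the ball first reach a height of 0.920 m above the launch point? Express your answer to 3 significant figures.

0.119 s

v_y0 = 19.5 sin 25.3° = 8.333 m/s.
Set y = v_y0 t − ½ g t² = 0.920: 5.000 t² − 8.333 t + 0.920 = 0.
t = [8.333 ± √(69.44 − 18.40)] / 10 = (8.333 ± 7.144) / 10, giving t = 0.119 s or t = 1.55 s.
The ball is on the way up at the first time, so t = 0.119 s.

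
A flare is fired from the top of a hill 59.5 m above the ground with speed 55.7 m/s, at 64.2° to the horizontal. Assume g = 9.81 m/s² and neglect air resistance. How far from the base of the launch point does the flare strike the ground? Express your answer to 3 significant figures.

Components: v_x = 55.7 cos 64.2° = 24.24 m/s, v_y = 55.7 sin 64.2° = 50.15 m/s.
Vertical: 0 = 59.5 + 50.15 t − ½(9.81) t² ⇒ 4.905 t² − 50.15 t − 59.5 = 0.
t = [50.15 + √(2515 + 1167)] / 9.810 = 11.30 s.
Horizontal: R = v_x · t = 24.24 × 11.30 = 274 m.

274 m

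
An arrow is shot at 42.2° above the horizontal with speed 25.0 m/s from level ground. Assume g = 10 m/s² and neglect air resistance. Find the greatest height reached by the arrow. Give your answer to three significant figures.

Vertical component of launch velocity: v_y = 25.0 sin 42.2° = 16.79 m/s.
At the highest point the vertical velocity is zero, so v_y² = 2 g h_max.
h_max = (16.79)² / (2 × 10) = 281.9 / 20.00 = 14.1 m.

14.1 m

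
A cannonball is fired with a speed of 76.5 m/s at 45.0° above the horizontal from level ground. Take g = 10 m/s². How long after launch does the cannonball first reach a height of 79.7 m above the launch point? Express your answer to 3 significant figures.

1.76 s

v_y0 = 76.5 sin 45.0° = 54.09 m/s.
Set y = v_y0 t − ½ g t² = 79.7: 5.000 t² − 54.09 t + 79.7 = 0.
t = [54.09 ± √(2926 − 1594)] / 10 = (54.09 ± 36.50) / 10, giving t = 1.76 s or t = 9.06 s.
The cannonball is on the way up at the first time, so t = 1.76 s.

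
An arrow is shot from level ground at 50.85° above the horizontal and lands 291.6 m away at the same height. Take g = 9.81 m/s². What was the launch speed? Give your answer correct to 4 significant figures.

On level ground, R = v₀² sin(2θ) / g, so v₀ = √(R g / sin 2θ).
sin(2 × 50.85°) = 0.9792.
v₀ = √(291.6 × 9.81 / 0.9792) = √2921.4 = 54.05 m/s.

54.05 m/s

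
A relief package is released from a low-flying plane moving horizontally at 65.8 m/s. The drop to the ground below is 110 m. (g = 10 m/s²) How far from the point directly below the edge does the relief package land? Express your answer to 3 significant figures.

309 m

Initial vertical velocity is zero, so the fall time comes from h = ½ g t²: t = √(2 × 110 / 10) = 4.690 s.
Horizontal motion is uniform at 65.8 m/s, so x = 65.8 × 4.690 = 309 m.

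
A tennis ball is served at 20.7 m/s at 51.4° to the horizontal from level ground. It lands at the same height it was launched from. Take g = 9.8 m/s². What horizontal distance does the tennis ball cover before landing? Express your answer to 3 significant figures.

42.6 m

For level ground, R = v₀² sin(2θ) / g.
sin(2 × 51.4°) = sin 102.8° = 0.9751.
R = (20.7)² × 0.9751 / 9.8 = 42.6 m.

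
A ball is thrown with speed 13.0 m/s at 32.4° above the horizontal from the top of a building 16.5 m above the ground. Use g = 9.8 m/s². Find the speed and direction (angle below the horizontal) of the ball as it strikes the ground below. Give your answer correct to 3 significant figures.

v_x = 13.0 cos 32.4° = 10.98 m/s (constant).
|v_y| at impact = √((6.966)² + 2×9.8×16.5) = 19.29 m/s.
Speed = √(10.98² + 19.29²) = 22.2 m/s; angle = arctan(19.29/10.98) = 60.4° below horizontal.

22.2 m/s at 60.4° below the horizontal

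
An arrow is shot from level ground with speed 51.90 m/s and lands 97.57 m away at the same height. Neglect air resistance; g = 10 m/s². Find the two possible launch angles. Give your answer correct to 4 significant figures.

Level-ground range: R = v₀² sin(2θ)/g ⇒ sin 2θ = R g / v₀² = 97.57×10/51.90² = 0.3622.
2θ = arcsin(0.3622) = 21.235° or 180° − 21.235° = 158.765°.
So θ = 10.62° or θ = 79.38°.

10.62° and 79.38°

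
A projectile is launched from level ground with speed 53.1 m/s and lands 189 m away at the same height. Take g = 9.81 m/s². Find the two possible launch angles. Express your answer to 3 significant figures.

20.6° and 69.4°

Level-ground range: R = v₀² sin(2θ)/g ⇒ sin 2θ = R g / v₀² = 189×9.81/53.1² = 0.6576.
2θ = arcsin(0.6576) = 41.12° or 180° − 41.12° = 138.88°.
So θ = 20.6° or θ = 69.4°.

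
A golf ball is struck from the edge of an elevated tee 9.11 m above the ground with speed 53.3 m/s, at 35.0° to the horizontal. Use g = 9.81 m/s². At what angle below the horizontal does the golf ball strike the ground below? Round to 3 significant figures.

37.4°

v_x = 53.3 cos 35.0° = 43.66 m/s.
At impact |v_y| = √(v_y0² + 2 g h) = √(30.57² + 2×9.81×9.11) = 33.37 m/s.
Angle below horizontal = arctan(|v_y| / v_x) = arctan(33.37 / 43.66) = 37.4°.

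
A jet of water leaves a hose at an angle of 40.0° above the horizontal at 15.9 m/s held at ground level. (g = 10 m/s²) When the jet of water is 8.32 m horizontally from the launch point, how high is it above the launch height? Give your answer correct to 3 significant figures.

v_x = 15.9 cos 40.0° = 12.18 m/s, v_y0 = 15.9 sin 40.0° = 10.22 m/s.
Time to reach x = 8.32 m: t = x / v_x = 8.32 / 12.18 = 0.6831 s.
y = v_y0 t − ½ g t² = 10.22×0.6831 − 5.000×0.6831² = 4.65 m.

4.65 m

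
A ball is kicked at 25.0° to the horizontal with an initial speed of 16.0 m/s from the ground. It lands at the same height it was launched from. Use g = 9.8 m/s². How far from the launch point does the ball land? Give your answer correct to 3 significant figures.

20.0 m

Components: v_x = 16.0 cos 25.0° = 14.50 m/s, v_y = 16.0 sin 25.0° = 6.762 m/s.
Time of flight (same landing height): t = 2 v_y / g = 2 × 6.762 / 9.8 = 1.380 s.
Range: R = v_x · t = 14.50 × 1.380 = 20.0 m.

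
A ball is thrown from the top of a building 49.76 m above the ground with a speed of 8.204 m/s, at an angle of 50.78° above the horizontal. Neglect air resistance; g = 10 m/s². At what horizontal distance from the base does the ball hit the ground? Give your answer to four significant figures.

19.99 m

Components: v_x = 8.204 cos 50.78° = 5.1874 m/s, v_y = 8.204 sin 50.78° = 6.3558 m/s.
Vertical: 0 = 49.76 + 6.3558 t − ½(10) t² ⇒ 5.000 t² − 6.3558 t − 49.76 = 0.
t = [6.3558 + √(40.396 + 995.20)] / 10.00 = 3.8536 s.
Horizontal: R = v_x · t = 5.1874 × 3.8536 = 19.99 m.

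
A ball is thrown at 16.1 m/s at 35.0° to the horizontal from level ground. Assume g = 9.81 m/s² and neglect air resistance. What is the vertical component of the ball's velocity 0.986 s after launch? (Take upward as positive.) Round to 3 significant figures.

-0.438 m/s

Initial vertical component: v_y0 = 16.1 sin 35.0° = 9.235 m/s.
v_y(t) = v_y0 − g t = 9.235 − 9.81 × 0.986 = -0.438 m/s.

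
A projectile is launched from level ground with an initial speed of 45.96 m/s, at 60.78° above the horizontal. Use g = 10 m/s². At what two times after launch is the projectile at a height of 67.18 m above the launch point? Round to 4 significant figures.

2.382 s and 5.640 s

v_y0 = 45.96 sin 60.78° = 40.112 m/s.
Set y = v_y0 t − ½ g t² = 67.18: 5.000 t² − 40.112 t + 67.18 = 0.
t = [40.112 ± √(1609.0 − 1343.6)] / 10 = (40.112 ± 16.291) / 10, giving t = 2.382 s or t = 5.640 s.
So the projectile is at 67.18 m at t = 2.382 s (rising) and t = 5.640 s (falling).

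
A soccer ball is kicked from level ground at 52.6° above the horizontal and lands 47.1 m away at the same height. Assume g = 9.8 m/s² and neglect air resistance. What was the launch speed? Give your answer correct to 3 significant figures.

On level ground, R = v₀² sin(2θ) / g, so v₀ = √(R g / sin 2θ).
sin(2 × 52.6°) = 0.9650.
v₀ = √(47.1 × 9.8 / 0.9650) = √478.3 = 21.9 m/s.

21.9 m/s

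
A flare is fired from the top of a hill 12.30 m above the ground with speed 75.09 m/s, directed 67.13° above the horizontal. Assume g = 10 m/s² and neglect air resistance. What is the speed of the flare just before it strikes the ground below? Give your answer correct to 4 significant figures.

v_x = 75.09 cos 67.13° = 29.183 m/s is unchanged throughout.
For the vertical component, v_y² = v_y0² + 2 g h = (69.187)² + 2×10×12.30 = 5032.8, so |v_y| = 70.942 m/s.
Impact speed = √(v_x² + v_y²) = √(851.65 + 5032.8) = 76.71 m/s.

76.71 m/s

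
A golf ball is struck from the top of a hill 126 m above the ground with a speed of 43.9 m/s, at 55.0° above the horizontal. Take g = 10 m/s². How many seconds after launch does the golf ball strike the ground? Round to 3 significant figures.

9.77 s

Vertical component: v_y = 43.9 sin 55.0° = 35.96 m/s.
Taking up as positive with launch at y = 126 m, landing at y = 0: 0 = 126 + 35.96 t − ½(10) t².
Solving 5.000 t² − 35.96 t − 126 = 0 gives t = [35.96 + √(35.96² + 4·5.000·126)] / 10.00 = 9.77 s.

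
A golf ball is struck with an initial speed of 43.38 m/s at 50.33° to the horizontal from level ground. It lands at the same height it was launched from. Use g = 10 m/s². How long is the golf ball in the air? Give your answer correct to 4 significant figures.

Vertical component: v_y = 43.38 sin 50.33° = 33.391 m/s.
For a projectile landing at launch height, time of flight is t = 2 v_y / g = 2 × 33.391 / 10 = 6.678 s.

6.678 s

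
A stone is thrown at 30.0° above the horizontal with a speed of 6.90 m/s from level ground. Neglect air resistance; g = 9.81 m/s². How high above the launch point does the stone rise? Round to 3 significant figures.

0.607 m

Vertical component of launch velocity: v_y = 6.90 sin 30.0° = 3.450 m/s.
At the highest point the vertical velocity is zero, so v_y² = 2 g h_max.
h_max = (3.450)² / (2 × 9.81) = 11.90 / 19.62 = 0.607 m.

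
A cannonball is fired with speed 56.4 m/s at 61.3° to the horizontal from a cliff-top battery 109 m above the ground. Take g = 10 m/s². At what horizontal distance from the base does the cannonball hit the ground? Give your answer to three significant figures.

Components: v_x = 56.4 cos 61.3° = 27.08 m/s, v_y = 56.4 sin 61.3° = 49.47 m/s.
Vertical: 0 = 109 + 49.47 t − ½(10) t² ⇒ 5.000 t² − 49.47 t − 109 = 0.
t = [49.47 + √(2447 + 2180)] / 10.00 = 11.75 s.
Horizontal: R = v_x · t = 27.08 × 11.75 = 318 m.

318 m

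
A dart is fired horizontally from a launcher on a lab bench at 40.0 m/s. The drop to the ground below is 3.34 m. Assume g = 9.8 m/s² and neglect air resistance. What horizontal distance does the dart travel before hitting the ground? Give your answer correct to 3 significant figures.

33.0 m

Initial vertical velocity is zero, so the fall time comes from h = ½ g t²: t = √(2 × 3.34 / 9.8) = 0.8256 s.
Horizontal motion is uniform at 40.0 m/s, so x = 40.0 × 0.8256 = 33.0 m.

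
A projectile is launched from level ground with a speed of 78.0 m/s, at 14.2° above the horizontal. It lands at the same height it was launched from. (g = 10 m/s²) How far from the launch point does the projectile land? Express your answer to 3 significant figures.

289 m

For level ground, R = v₀² sin(2θ) / g.
sin(2 × 14.2°) = sin 28.40° = 0.4756.
R = (78.0)² × 0.4756 / 10 = 289 m.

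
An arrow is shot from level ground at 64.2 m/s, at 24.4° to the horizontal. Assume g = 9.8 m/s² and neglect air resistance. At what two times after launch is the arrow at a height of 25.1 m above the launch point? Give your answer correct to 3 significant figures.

1.22 s and 4.19 s

v_y0 = 64.2 sin 24.4° = 26.52 m/s.
Set y = v_y0 t − ½ g t² = 25.1: 4.900 t² − 26.52 t + 25.1 = 0.
t = [26.52 ± √(703.3 − 492.0)] / 9.8 = (26.52 ± 14.54) / 9.8, giving t = 1.22 s or t = 4.19 s.
So the arrow is at 25.1 m at t = 1.22 s (rising) and t = 4.19 s (falling).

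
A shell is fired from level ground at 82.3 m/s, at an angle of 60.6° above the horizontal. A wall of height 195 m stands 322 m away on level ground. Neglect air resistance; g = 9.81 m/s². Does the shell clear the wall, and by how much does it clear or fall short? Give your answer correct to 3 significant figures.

v_x = 82.3 cos 60.6° = 40.40 m/s; v_y0 = 82.3 sin 60.6° = 71.70 m/s.
Time to reach the wall: t = 322 / 40.40 = 7.970 s.
Height at that point: y = 71.70×7.970 − 4.905×7.970² = 259.9 m.
That is 259.9 − 195 = 64.9 m above the top of the wall, so the shell clears it.

Yes — it clears the wall by 64.9 m.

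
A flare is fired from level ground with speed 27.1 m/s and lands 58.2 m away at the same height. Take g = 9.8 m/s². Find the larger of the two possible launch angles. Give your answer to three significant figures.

64.5°

Level-ground range: R = v₀² sin(2θ)/g ⇒ sin 2θ = R g / v₀² = 58.2×9.8/27.1² = 0.7766.
2θ = arcsin(0.7766) = 50.95° or 180° − 50.95° = 129.05°.
So θ = 25.5° or θ = 64.5°.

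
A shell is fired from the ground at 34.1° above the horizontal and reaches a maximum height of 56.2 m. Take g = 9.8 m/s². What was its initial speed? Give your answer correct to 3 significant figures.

59.2 m/s

At maximum height v_y = 0, so (v₀ sin θ)² = 2 g H.
v₀ sin 34.1° = √(2 × 9.8 × 56.2) = 33.19 m/s.
v₀ = 33.19 / sin 34.1° = 33.19 / 0.5606 = 59.2 m/s.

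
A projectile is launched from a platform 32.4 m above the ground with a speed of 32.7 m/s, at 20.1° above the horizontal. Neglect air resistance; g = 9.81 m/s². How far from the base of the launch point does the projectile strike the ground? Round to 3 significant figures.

122 m

Components: v_x = 32.7 cos 20.1° = 30.71 m/s, v_y = 32.7 sin 20.1° = 11.24 m/s.
Vertical: 0 = 32.4 + 11.24 t − ½(9.81) t² ⇒ 4.905 t² − 11.24 t − 32.4 = 0.
t = [11.24 + √(126.3 + 635.7)] / 9.810 = 3.960 s.
Horizontal: R = v_x · t = 30.71 × 3.960 = 122 m.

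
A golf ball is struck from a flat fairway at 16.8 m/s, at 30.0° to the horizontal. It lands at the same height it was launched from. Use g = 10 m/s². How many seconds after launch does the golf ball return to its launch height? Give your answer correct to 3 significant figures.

Vertical component: v_y = 16.8 sin 30.0° = 8.400 m/s.
For a projectile landing at launch height, time of flight is t = 2 v_y / g = 2 × 8.400 / 10 = 1.68 s.

1.68 s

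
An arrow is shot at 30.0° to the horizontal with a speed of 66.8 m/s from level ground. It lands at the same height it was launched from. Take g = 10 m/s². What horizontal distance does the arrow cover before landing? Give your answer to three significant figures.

Components: v_x = 66.8 cos 30.0° = 57.85 m/s, v_y = 66.8 sin 30.0° = 33.40 m/s.
Time of flight (same landing height): t = 2 v_y / g = 2 × 33.40 / 10 = 6.680 s.
Range: R = v_x · t = 57.85 × 6.680 = 386 m.

386 m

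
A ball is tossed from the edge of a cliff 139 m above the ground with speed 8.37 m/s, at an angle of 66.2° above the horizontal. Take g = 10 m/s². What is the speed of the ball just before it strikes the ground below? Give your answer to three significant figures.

53.4 m/s

v_x = 8.37 cos 66.2° = 3.378 m/s is unchanged throughout.
For the vertical component, v_y² = v_y0² + 2 g h = (7.658)² + 2×10×139 = 2839, so |v_y| = 53.28 m/s.
Impact speed = √(v_x² + v_y²) = √(11.41 + 2839) = 53.4 m/s.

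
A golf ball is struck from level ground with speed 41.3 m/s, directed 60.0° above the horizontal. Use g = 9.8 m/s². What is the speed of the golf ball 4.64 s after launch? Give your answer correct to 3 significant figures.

22.8 m/s

v_x = 41.3 cos 60.0° = 20.65 m/s (constant).
v_y(t) = 41.3 sin 60.0° − g t = 35.77 − 9.8 × 4.64 = -9.702 m/s.
Speed = √(v_x² + v_y²) = √(426.4 + 94.13) = 22.8 m/s.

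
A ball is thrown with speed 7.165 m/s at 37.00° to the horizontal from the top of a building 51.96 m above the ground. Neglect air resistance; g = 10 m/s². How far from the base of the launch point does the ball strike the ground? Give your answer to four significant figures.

Components: v_x = 7.165 cos 37.00° = 5.7222 m/s, v_y = 7.165 sin 37.00° = 4.3120 m/s.
Vertical: 0 = 51.96 + 4.3120 t − ½(10) t² ⇒ 5.000 t² − 4.3120 t − 51.96 = 0.
t = [4.3120 + √(18.593 + 1039.2)] / 10.00 = 3.6836 s.
Horizontal: R = v_x · t = 5.7222 × 3.6836 = 21.08 m.

21.08 m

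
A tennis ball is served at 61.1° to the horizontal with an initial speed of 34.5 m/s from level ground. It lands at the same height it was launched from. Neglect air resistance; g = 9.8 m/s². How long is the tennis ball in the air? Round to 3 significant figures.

6.16 s

Vertical component: v_y = 34.5 sin 61.1° = 30.20 m/s.
For a projectile landing at launch height, time of flight is t = 2 v_y / g = 2 × 30.20 / 9.8 = 6.16 s.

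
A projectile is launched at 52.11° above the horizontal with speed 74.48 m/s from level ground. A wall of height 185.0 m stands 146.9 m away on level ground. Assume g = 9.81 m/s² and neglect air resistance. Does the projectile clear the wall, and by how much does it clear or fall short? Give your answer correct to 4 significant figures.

v_x = 74.48 cos 52.11° = 45.742 m/s; v_y0 = 74.48 sin 52.11° = 58.779 m/s.
Time to reach the wall: t = 146.9 / 45.742 = 3.2115 s.
Height at that point: y = 58.779×3.2115 − 4.905×3.2115² = 138.18 m.
That is 185.0 − 138.18 = 46.82 m below the top of the wall, so the projectile does not clear it.

No — it falls 46.82 m short of clearing the wall.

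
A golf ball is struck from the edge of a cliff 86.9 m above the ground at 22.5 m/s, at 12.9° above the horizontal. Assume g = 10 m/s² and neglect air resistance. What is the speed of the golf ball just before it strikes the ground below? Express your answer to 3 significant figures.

v_x = 22.5 cos 12.9° = 21.93 m/s is unchanged throughout.
For the vertical component, v_y² = v_y0² + 2 g h = (5.023)² + 2×10×86.9 = 1763, so |v_y| = 41.99 m/s.
Impact speed = √(v_x² + v_y²) = √(480.9 + 1763) = 47.4 m/s.

47.4 m/s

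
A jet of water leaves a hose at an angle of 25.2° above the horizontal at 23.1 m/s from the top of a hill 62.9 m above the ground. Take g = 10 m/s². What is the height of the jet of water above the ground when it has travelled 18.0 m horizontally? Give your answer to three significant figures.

v_x = 23.1 cos 25.2° = 20.90 m/s, v_y0 = 23.1 sin 25.2° = 9.836 m/s.
Time to reach x = 18.0 m: t = x / v_x = 18.0 / 20.90 = 0.8612 s.
y = 62.9 + v_y0 t − ½ g t² = 62.9 + 9.836×0.8612 − 5.000×0.8612² = 67.7 m.

67.7 m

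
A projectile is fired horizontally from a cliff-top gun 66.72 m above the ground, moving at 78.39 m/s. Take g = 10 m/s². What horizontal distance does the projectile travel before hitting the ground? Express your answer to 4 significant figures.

Initial vertical velocity is zero, so the fall time comes from h = ½ g t²: t = √(2 × 66.72 / 10) = 3.6529 s.
Horizontal motion is uniform at 78.39 m/s, so x = 78.39 × 3.6529 = 286.4 m.

286.4 m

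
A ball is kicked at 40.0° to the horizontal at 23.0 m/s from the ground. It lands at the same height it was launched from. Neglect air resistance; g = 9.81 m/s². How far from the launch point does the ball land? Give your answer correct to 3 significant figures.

53.1 m

Components: v_x = 23.0 cos 40.0° = 17.62 m/s, v_y = 23.0 sin 40.0° = 14.78 m/s.
Time of flight (same landing height): t = 2 v_y / g = 2 × 14.78 / 9.81 = 3.013 s.
Range: R = v_x · t = 17.62 × 3.013 = 53.1 m.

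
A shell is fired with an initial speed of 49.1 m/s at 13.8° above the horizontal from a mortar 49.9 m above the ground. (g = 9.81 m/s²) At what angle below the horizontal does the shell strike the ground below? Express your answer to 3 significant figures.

35.0°

v_x = 49.1 cos 13.8° = 47.68 m/s.
At impact |v_y| = √(v_y0² + 2 g h) = √(11.71² + 2×9.81×49.9) = 33.41 m/s.
Angle below horizontal = arctan(|v_y| / v_x) = arctan(33.41 / 47.68) = 35.0°.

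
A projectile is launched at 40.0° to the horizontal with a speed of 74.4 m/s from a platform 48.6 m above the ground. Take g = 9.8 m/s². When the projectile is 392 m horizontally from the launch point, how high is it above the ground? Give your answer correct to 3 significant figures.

146 m

v_x = 74.4 cos 40.0° = 56.99 m/s, v_y0 = 74.4 sin 40.0° = 47.82 m/s.
Time to reach x = 392 m: t = x / v_x = 392 / 56.99 = 6.878 s.
y = 48.6 + v_y0 t − ½ g t² = 48.6 + 47.82×6.878 − 4.900×6.878² = 146 m.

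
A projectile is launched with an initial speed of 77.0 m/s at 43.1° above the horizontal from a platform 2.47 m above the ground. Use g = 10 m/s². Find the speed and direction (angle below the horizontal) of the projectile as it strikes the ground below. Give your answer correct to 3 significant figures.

77.3 m/s at 43.4° below the horizontal

v_x = 77.0 cos 43.1° = 56.22 m/s (constant).
|v_y| at impact = √((52.61)² + 2×10×2.47) = 53.08 m/s.
Speed = √(56.22² + 53.08²) = 77.3 m/s; angle = arctan(53.08/56.22) = 43.4° below horizontal.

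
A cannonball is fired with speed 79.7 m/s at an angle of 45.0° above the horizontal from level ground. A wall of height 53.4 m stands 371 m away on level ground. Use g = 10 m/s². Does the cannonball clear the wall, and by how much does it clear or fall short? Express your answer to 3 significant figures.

v_x = 79.7 cos 45.0° = 56.36 m/s; v_y0 = 79.7 sin 45.0° = 56.36 m/s.
Time to reach the wall: t = 371 / 56.36 = 6.583 s.
Height at that point: y = 56.36×6.583 − 5.000×6.583² = 154.3 m.
That is 154.3 − 53.4 = 101 m above the top of the wall, so the cannonball clears it.

Yes — it clears the wall by 101 m.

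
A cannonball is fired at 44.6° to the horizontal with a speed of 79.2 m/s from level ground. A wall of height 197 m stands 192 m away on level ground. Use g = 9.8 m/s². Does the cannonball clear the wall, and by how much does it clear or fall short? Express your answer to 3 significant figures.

No — it falls 64.5 m short of clearing the wall.

v_x = 79.2 cos 44.6° = 56.39 m/s; v_y0 = 79.2 sin 44.6° = 55.61 m/s.
Time to reach the wall: t = 192 / 56.39 = 3.405 s.
Height at that point: y = 55.61×3.405 − 4.900×3.405² = 132.5 m.
That is 197 − 132.5 = 64.5 m below the top of the wall, so the cannonball does not clear it.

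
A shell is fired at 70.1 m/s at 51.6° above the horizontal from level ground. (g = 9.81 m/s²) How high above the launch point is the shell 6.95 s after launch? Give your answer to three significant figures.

145 m

v_y0 = 70.1 sin 51.6° = 54.94 m/s.
y(t) = v_y0 t − ½ g t² = 54.94×6.95 − 4.905×6.95² = 145 m.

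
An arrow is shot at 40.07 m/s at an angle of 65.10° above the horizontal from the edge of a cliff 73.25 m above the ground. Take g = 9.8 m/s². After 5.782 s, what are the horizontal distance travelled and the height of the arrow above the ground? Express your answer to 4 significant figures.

v_x = 40.07 cos 65.10° = 16.871 m/s; v_y0 = 40.07 sin 65.10° = 36.345 m/s.
x = v_x t = 16.871 × 5.782 = 97.55 m.
y = 73.25 + v_y0 t − ½ g t² = 119.6 m.

x = 97.55 m, y = 119.6 m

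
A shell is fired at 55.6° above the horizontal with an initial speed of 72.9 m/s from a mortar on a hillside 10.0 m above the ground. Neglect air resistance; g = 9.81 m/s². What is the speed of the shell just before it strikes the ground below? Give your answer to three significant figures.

v_x = 72.9 cos 55.6° = 41.19 m/s is unchanged throughout.
For the vertical component, v_y² = v_y0² + 2 g h = (60.15)² + 2×9.81×10.0 = 3814, so |v_y| = 61.76 m/s.
Impact speed = √(v_x² + v_y²) = √(1697 + 3814) = 74.2 m/s.

74.2 m/s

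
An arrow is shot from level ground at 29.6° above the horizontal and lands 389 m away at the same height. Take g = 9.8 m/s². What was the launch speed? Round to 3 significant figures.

66.6 m/s

On level ground, R = v₀² sin(2θ) / g, so v₀ = √(R g / sin 2θ).
sin(2 × 29.6°) = 0.8590.
v₀ = √(389 × 9.8 / 0.8590) = √4438 = 66.6 m/s.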